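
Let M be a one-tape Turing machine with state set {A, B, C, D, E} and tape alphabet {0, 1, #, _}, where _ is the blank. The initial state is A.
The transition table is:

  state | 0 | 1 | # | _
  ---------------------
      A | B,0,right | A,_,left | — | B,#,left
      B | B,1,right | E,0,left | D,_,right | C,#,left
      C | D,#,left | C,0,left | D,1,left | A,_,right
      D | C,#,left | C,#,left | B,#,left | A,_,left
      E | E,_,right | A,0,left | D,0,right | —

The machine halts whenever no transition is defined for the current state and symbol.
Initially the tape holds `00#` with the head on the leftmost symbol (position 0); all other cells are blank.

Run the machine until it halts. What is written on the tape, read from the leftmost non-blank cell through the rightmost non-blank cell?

state=A head=0 tape=__[0]0#_   (A,0)→(B,0,right)
state=B head=1 tape=__0[0]#_   (B,0)→(B,1,right)
state=B head=2 tape=__01[#]_   (B,#)→(D,_,right)
state=D head=3 tape=__01_[_]   (D,_)→(A,_,left)
state=A head=2 tape=__01[_]_   (A,_)→(B,#,left)
state=B head=1 tape=__0[1]#_   (B,1)→(E,0,left)
state=E head=0 tape=__[0]0#_   (E,0)→(E,_,right)
state=E head=1 tape=___[0]#_   (E,0)→(E,_,right)
state=E head=2 tape=____[#]_   (E,#)→(D,0,right)
state=D head=3 tape=____0[_]   (D,_)→(A,_,left)
state=A head=2 tape=____[0]_   (A,0)→(B,0,right)
state=B head=3 tape=____0[_]   (B,_)→(C,#,left)
state=C head=2 tape=____[0]#   (C,0)→(D,#,left)
state=D head=1 tape=___[_]##   (D,_)→(A,_,left)
state=A head=0 tape=__[_]_##   (A,_)→(B,#,left)
state=B head=-1 tape=_[_]#_##   (B,_)→(C,#,left)
state=C head=-2 tape=[_]##_##   (C,_)→(A,_,right)
state=A head=-1 tape=_[#]#_##
The non-blank tape span at halt is ##_##.

##_##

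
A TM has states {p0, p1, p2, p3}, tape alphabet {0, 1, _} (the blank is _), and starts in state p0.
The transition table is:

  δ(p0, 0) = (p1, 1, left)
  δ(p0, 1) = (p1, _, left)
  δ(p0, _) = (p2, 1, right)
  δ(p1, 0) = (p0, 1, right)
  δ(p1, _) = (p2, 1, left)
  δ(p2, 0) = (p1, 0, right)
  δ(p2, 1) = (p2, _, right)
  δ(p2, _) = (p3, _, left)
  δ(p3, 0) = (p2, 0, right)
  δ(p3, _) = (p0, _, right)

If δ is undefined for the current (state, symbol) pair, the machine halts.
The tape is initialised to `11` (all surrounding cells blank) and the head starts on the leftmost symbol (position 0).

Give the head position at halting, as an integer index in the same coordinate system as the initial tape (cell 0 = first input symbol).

2

p0 | ___[1]1__   read 1 → write _, move left, go to p1
p1 | __[_]_1__   read _ → write 1, move left, go to p2
p2 | _[_]1_1__   read _ → write _, move left, go to p3
p3 | [_]_1_1__   read _ → write _, move right, go to p0
p0 | _[_]1_1__   read _ → write 1, move right, go to p2
p2 | _1[1]_1__   read 1 → write _, move right, go to p2
p2 | _1_[_]1__   read _ → write _, move left, go to p3
p3 | _1[_]_1__   read _ → write _, move right, go to p0
p0 | _1_[_]1__   read _ → write 1, move right, go to p2
p2 | _1_1[1]__   read 1 → write _, move right, go to p2
p2 | _1_1_[_]_   read _ → write _, move left, go to p3
p3 | _1_1[_]__   read _ → write _, move right, go to p0
p0 | _1_1_[_]_   read _ → write 1, move right, go to p2
p2 | _1_1_1[_]   read _ → write _, move left, go to p3
p3 | _1_1_[1]_
At halt the head is at cell 2.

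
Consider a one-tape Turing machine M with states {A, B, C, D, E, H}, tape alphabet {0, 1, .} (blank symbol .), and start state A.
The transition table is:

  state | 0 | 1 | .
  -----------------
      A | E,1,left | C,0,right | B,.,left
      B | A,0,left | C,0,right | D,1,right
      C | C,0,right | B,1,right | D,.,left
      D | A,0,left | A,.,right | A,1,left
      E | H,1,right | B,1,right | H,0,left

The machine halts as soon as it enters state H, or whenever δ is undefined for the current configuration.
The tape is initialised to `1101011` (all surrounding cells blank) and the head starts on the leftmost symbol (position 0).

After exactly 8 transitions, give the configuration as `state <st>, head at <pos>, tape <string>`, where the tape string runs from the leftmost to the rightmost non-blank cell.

A | [1]101011   read 1 → write 0, move right, go to C
C | 0[1]01011   read 1 → write 1, move right, go to B
B | 01[0]1011   read 0 → write 0, move left, go to A
A | 0[1]01011   read 1 → write 0, move right, go to C
C | 00[0]1011   read 0 → write 0, move right, go to C
C | 000[1]011   read 1 → write 1, move right, go to B
B | 0001[0]11   read 0 → write 0, move left, go to A
A | 000[1]011   read 1 → write 0, move right, go to C
C | 0000[0]11
After 8 steps: state C, head at 4, tape 0000011.

state C, head at 4, tape 0000011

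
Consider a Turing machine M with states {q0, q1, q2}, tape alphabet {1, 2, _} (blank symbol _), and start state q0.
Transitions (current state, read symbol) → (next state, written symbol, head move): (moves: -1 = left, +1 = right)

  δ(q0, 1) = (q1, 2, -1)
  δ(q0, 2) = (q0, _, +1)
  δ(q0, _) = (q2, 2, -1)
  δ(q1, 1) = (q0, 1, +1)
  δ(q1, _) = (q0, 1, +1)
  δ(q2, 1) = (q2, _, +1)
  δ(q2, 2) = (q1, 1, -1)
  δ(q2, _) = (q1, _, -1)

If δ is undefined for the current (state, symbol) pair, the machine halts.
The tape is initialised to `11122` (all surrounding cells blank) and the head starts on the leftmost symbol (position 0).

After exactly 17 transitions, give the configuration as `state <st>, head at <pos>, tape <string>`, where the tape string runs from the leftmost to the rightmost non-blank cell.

q0 | _[1]1122_   read 1 → write 2, move -1, go to q1
q1 | [_]21122_   read _ → write 1, move +1, go to q0
q0 | 1[2]1122_   read 2 → write _, move +1, go to q0
q0 | 1_[1]122_   read 1 → write 2, move -1, go to q1
q1 | 1[_]2122_   read _ → write 1, move +1, go to q0
q0 | 11[2]122_   read 2 → write _, move +1, go to q0
q0 | 11_[1]22_   read 1 → write 2, move -1, go to q1
q1 | 11[_]222_   read _ → write 1, move +1, go to q0
q0 | 111[2]22_   read 2 → write _, move +1, go to q0
q0 | 111_[2]2_   read 2 → write _, move +1, go to q0
q0 | 111__[2]_   read 2 → write _, move +1, go to q0
q0 | 111___[_]   read _ → write 2, move -1, go to q2
q2 | 111__[_]2   read _ → write _, move -1, go to q1
q1 | 111_[_]_2   read _ → write 1, move +1, go to q0
q0 | 111_1[_]2   read _ → write 2, move -1, go to q2
q2 | 111_[1]22   read 1 → write _, move +1, go to q2
q2 | 111__[2]2   read 2 → write 1, move -1, go to q1
q1 | 111_[_]12
After 17 steps: state q1, head at 3, tape 111__12.

state q1, head at 3, tape 111__12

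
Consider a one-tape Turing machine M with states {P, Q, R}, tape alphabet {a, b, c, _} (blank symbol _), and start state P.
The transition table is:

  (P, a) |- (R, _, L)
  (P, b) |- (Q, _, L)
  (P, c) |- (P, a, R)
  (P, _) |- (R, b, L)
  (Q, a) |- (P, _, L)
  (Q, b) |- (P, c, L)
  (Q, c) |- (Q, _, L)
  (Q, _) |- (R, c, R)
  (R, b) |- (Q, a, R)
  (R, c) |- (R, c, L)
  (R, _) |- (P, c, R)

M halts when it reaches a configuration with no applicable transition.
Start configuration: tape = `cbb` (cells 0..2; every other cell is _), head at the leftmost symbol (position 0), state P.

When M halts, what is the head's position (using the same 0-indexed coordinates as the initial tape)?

-4

P | _____[c]bb   read c → write a, move R, go to P
P | _____a[b]b   read b → write _, move L, go to Q
Q | _____[a]_b   read a → write _, move L, go to P
P | ____[_]__b   read _ → write b, move L, go to R
R | ___[_]b__b   read _ → write c, move R, go to P
P | ___c[b]__b   read b → write _, move L, go to Q
Q | ___[c]___b   read c → write _, move L, go to Q
Q | __[_]____b   read _ → write c, move R, go to R
R | __c[_]___b   read _ → write c, move R, go to P
P | __cc[_]__b   read _ → write b, move L, go to R
R | __c[c]b__b   read c → write c, move L, go to R
R | __[c]cb__b   read c → write c, move L, go to R
R | _[_]ccb__b   read _ → write c, move R, go to P
P | _c[c]cb__b   read c → write a, move R, go to P
P | _ca[c]b__b   read c → write a, move R, go to P
P | _caa[b]__b   read b → write _, move L, go to Q
Q | _ca[a]___b   read a → write _, move L, go to P
P | _c[a]____b   read a → write _, move L, go to R
R | _[c]_____b   read c → write c, move L, go to R
R | [_]c_____b   read _ → write c, move R, go to P
P | c[c]_____b   read c → write a, move R, go to P
P | ca[_]____b   read _ → write b, move L, go to R
R | c[a]b____b
At halt the head is at cell -4.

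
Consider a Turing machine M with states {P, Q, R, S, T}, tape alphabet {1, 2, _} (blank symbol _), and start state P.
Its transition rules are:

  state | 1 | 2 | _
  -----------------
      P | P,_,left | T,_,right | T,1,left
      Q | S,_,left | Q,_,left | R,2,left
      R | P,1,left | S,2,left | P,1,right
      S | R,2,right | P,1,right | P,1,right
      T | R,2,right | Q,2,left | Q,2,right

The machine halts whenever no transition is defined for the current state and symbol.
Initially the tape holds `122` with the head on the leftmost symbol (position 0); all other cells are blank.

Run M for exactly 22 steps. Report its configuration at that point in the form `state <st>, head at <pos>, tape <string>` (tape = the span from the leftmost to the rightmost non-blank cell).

state R, head at 0, tape 122

state=P head=0 tape=__[1]22   (P,1)→(P,_,left)
state=P head=-1 tape=_[_]_22   (P,_)→(T,1,left)
state=T head=-2 tape=[_]1_22   (T,_)→(Q,2,right)
state=Q head=-1 tape=2[1]_22   (Q,1)→(S,_,left)
state=S head=-2 tape=[2]__22   (S,2)→(P,1,right)
state=P head=-1 tape=1[_]_22   (P,_)→(T,1,left)
state=T head=-2 tape=[1]1_22   (T,1)→(R,2,right)
state=R head=-1 tape=2[1]_22   (R,1)→(P,1,left)
state=P head=-2 tape=[2]1_22   (P,2)→(T,_,right)
state=T head=-1 tape=_[1]_22   (T,1)→(R,2,right)
state=R head=0 tape=_2[_]22   (R,_)→(P,1,right)
state=P head=1 tape=_21[2]2   (P,2)→(T,_,right)
state=T head=2 tape=_21_[2]   (T,2)→(Q,2,left)
state=Q head=1 tape=_21[_]2   (Q,_)→(R,2,left)
state=R head=0 tape=_2[1]22   (R,1)→(P,1,left)
state=P head=-1 tape=_[2]122   (P,2)→(T,_,right)
state=T head=0 tape=__[1]22   (T,1)→(R,2,right)
state=R head=1 tape=__2[2]2   (R,2)→(S,2,left)
state=S head=0 tape=__[2]22   (S,2)→(P,1,right)
state=P head=1 tape=__1[2]2   (P,2)→(T,_,right)
state=T head=2 tape=__1_[2]   (T,2)→(Q,2,left)
state=Q head=1 tape=__1[_]2   (Q,_)→(R,2,left)
state=R head=0 tape=__[1]22
After 22 steps: state R, head at 0, tape 122.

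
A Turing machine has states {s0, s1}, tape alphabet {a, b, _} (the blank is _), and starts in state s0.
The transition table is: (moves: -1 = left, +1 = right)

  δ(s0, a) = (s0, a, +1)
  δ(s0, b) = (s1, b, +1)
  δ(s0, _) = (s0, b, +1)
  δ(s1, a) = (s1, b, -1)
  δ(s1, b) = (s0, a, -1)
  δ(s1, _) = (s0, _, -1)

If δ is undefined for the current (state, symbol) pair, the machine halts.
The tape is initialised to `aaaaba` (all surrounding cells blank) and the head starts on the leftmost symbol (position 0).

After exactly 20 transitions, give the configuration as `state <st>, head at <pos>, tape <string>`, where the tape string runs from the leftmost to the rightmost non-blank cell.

s0 | [a]aaaba_   read a → write a, move +1, go to s0
s0 | a[a]aaba_   read a → write a, move +1, go to s0
s0 | aa[a]aba_   read a → write a, move +1, go to s0
s0 | aaa[a]ba_   read a → write a, move +1, go to s0
s0 | aaaa[b]a_   read b → write b, move +1, go to s1
s1 | aaaab[a]_   read a → write b, move -1, go to s1
s1 | aaaa[b]b_   read b → write a, move -1, go to s0
s0 | aaa[a]ab_   read a → write a, move +1, go to s0
s0 | aaaa[a]b_   read a → write a, move +1, go to s0
s0 | aaaaa[b]_   read b → write b, move +1, go to s1
s1 | aaaaab[_]   read _ → write _, move -1, go to s0
s0 | aaaaa[b]_   read b → write b, move +1, go to s1
s1 | aaaaab[_]   read _ → write _, move -1, go to s0
s0 | aaaaa[b]_   read b → write b, move +1, go to s1
s1 | aaaaab[_]   read _ → write _, move -1, go to s0
s0 | aaaaa[b]_   read b → write b, move +1, go to s1
s1 | aaaaab[_]   read _ → write _, move -1, go to s0
s0 | aaaaa[b]_   read b → write b, move +1, go to s1
s1 | aaaaab[_]   read _ → write _, move -1, go to s0
s0 | aaaaa[b]_   read b → write b, move +1, go to s1
s1 | aaaaab[_]
After 20 steps: state s1, head at 6, tape aaaaab.

state s1, head at 6, tape aaaaab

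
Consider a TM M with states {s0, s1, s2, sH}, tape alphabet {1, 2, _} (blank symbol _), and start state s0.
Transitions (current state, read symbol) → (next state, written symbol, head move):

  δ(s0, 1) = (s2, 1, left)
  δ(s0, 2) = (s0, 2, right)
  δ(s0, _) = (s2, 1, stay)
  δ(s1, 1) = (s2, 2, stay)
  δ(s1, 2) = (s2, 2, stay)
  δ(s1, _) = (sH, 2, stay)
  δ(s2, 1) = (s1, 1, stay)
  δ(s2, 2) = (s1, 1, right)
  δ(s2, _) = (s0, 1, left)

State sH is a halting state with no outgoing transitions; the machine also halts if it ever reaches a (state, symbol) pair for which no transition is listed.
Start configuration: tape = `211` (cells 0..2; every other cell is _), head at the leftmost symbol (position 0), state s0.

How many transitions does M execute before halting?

state=s0 head=0 tape=[2]11_   (s0,2)→(s0,2,right)
state=s0 head=1 tape=2[1]1_   (s0,1)→(s2,1,left)
state=s2 head=0 tape=[2]11_   (s2,2)→(s1,1,right)
state=s1 head=1 tape=1[1]1_   (s1,1)→(s2,2,stay)
state=s2 head=1 tape=1[2]1_   (s2,2)→(s1,1,right)
state=s1 head=2 tape=11[1]_   (s1,1)→(s2,2,stay)
state=s2 head=2 tape=11[2]_   (s2,2)→(s1,1,right)
state=s1 head=3 tape=111[_]   (s1,_)→(sH,2,stay)
state=sH head=3 tape=111[2]
M halts after 8 transitions.

8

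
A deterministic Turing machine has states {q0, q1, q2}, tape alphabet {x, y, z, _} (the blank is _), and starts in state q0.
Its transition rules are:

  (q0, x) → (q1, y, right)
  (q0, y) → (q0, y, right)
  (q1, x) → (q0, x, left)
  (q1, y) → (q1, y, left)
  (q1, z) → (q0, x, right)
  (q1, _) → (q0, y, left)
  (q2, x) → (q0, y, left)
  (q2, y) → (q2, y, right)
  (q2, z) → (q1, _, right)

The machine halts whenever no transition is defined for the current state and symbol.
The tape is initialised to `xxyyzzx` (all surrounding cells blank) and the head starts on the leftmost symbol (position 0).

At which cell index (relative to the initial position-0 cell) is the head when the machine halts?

state=q0 head=0 tape=__[x]xyyzzx   (q0,x)→(q1,y,right)
state=q1 head=1 tape=__y[x]yyzzx   (q1,x)→(q0,x,left)
state=q0 head=0 tape=__[y]xyyzzx   (q0,y)→(q0,y,right)
state=q0 head=1 tape=__y[x]yyzzx   (q0,x)→(q1,y,right)
state=q1 head=2 tape=__yy[y]yzzx   (q1,y)→(q1,y,left)
state=q1 head=1 tape=__y[y]yyzzx   (q1,y)→(q1,y,left)
state=q1 head=0 tape=__[y]yyyzzx   (q1,y)→(q1,y,left)
state=q1 head=-1 tape=_[_]yyyyzzx   (q1,_)→(q0,y,left)
state=q0 head=-2 tape=[_]yyyyyzzx
At halt the head is at cell -2.

-2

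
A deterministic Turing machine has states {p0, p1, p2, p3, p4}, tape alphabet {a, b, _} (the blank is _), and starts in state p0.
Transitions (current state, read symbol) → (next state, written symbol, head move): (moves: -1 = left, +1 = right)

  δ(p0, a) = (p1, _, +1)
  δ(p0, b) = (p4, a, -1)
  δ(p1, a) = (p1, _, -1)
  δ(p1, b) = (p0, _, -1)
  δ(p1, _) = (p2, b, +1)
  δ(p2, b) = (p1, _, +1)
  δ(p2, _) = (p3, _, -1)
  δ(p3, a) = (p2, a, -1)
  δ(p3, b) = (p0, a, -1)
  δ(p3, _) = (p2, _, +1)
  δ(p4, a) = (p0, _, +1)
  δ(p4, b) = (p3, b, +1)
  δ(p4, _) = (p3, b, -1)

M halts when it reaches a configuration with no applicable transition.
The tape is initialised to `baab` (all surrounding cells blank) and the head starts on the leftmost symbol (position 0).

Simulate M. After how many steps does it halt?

state=p0 head=0 tape=__[b]aab   (p0,b)→(p4,a,-1)
state=p4 head=-1 tape=_[_]aaab   (p4,_)→(p3,b,-1)
state=p3 head=-2 tape=[_]baaab   (p3,_)→(p2,_,+1)
state=p2 head=-1 tape=_[b]aaab   (p2,b)→(p1,_,+1)
state=p1 head=0 tape=__[a]aab   (p1,a)→(p1,_,-1)
state=p1 head=-1 tape=_[_]_aab   (p1,_)→(p2,b,+1)
state=p2 head=0 tape=_b[_]aab   (p2,_)→(p3,_,-1)
state=p3 head=-1 tape=_[b]_aab   (p3,b)→(p0,a,-1)
state=p0 head=-2 tape=[_]a_aab
M halts after 8 transitions.

8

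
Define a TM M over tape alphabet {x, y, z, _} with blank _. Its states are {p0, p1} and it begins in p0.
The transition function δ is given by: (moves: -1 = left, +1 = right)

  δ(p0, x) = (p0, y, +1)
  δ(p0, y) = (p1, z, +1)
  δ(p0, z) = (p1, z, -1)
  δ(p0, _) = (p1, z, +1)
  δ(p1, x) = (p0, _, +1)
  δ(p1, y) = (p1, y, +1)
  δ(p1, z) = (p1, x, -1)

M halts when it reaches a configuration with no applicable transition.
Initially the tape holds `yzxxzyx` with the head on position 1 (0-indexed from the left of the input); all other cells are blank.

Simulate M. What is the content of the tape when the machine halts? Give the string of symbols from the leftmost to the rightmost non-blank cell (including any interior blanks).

y_yy_z_z

state=p0 head=1 tape=y[z]xxzyx__   (p0,z)→(p1,z,-1)
state=p1 head=0 tape=[y]zxxzyx__   (p1,y)→(p1,y,+1)
state=p1 head=1 tape=y[z]xxzyx__   (p1,z)→(p1,x,-1)
state=p1 head=0 tape=[y]xxxzyx__   (p1,y)→(p1,y,+1)
state=p1 head=1 tape=y[x]xxzyx__   (p1,x)→(p0,_,+1)
state=p0 head=2 tape=y_[x]xzyx__   (p0,x)→(p0,y,+1)
state=p0 head=3 tape=y_y[x]zyx__   (p0,x)→(p0,y,+1)
state=p0 head=4 tape=y_yy[z]yx__   (p0,z)→(p1,z,-1)
state=p1 head=3 tape=y_y[y]zyx__   (p1,y)→(p1,y,+1)
state=p1 head=4 tape=y_yy[z]yx__   (p1,z)→(p1,x,-1)
state=p1 head=3 tape=y_y[y]xyx__   (p1,y)→(p1,y,+1)
state=p1 head=4 tape=y_yy[x]yx__   (p1,x)→(p0,_,+1)
state=p0 head=5 tape=y_yy_[y]x__   (p0,y)→(p1,z,+1)
state=p1 head=6 tape=y_yy_z[x]__   (p1,x)→(p0,_,+1)
state=p0 head=7 tape=y_yy_z_[_]_   (p0,_)→(p1,z,+1)
state=p1 head=8 tape=y_yy_z_z[_]
The non-blank tape span at halt is y_yy_z_z.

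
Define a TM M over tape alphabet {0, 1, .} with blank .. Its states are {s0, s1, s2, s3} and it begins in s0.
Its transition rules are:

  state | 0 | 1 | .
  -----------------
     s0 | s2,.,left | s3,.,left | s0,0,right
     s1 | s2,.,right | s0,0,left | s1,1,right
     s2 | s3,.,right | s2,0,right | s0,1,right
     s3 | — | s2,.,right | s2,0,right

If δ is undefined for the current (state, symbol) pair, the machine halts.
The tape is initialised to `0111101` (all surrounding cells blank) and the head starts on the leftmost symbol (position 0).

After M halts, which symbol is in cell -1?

1

s0 | .[0]111101   read 0 → write ., move left, go to s2
s2 | [.].111101   read . → write 1, move right, go to s0
s0 | 1[.]111101   read . → write 0, move right, go to s0
s0 | 10[1]11101   read 1 → write ., move left, go to s3
s3 | 1[0].11101
Cell -1 holds 1 when M halts.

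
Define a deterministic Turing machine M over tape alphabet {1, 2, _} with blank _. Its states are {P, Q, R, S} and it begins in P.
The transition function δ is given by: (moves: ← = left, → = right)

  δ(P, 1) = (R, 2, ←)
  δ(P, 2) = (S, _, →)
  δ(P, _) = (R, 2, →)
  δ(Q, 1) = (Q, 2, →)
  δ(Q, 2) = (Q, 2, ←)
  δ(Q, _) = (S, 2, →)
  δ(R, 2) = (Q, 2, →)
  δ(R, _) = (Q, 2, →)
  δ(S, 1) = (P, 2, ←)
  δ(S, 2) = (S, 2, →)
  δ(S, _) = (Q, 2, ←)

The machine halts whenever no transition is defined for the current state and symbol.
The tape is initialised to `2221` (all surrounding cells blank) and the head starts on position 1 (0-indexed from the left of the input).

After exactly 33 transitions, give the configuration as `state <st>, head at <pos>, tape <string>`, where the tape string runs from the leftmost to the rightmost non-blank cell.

state S, head at 6, tape 22222222

P | _2[2]21___   read 2 → write _, move →, go to S
S | _2_[2]1___   read 2 → write 2, move →, go to S
S | _2_2[1]___   read 1 → write 2, move ←, go to P
P | _2_[2]2___   read 2 → write _, move →, go to S
S | _2__[2]___   read 2 → write 2, move →, go to S
S | _2__2[_]__   read _ → write 2, move ←, go to Q
Q | _2__[2]2__   read 2 → write 2, move ←, go to Q
Q | _2_[_]22__   read _ → write 2, move →, go to S
S | _2_2[2]2__   read 2 → write 2, move →, go to S
S | _2_22[2]__   read 2 → write 2, move →, go to S
S | _2_222[_]_   read _ → write 2, move ←, go to Q
Q | _2_22[2]2_   read 2 → write 2, move ←, go to Q
Q | _2_2[2]22_   read 2 → write 2, move ←, go to Q
Q | _2_[2]222_   read 2 → write 2, move ←, go to Q
Q | _2[_]2222_   read _ → write 2, move →, go to S
S | _22[2]222_   read 2 → write 2, move →, go to S
S | _222[2]22_   read 2 → write 2, move →, go to S
S | _2222[2]2_   read 2 → write 2, move →, go to S
S | _22222[2]_   read 2 → write 2, move →, go to S
S | _222222[_]   read _ → write 2, move ←, go to Q
Q | _22222[2]2   read 2 → write 2, move ←, go to Q
Q | _2222[2]22   read 2 → write 2, move ←, go to Q
Q | _222[2]222   read 2 → write 2, move ←, go to Q
Q | _22[2]2222   read 2 → write 2, move ←, go to Q
Q | _2[2]22222   read 2 → write 2, move ←, go to Q
Q | _[2]222222   read 2 → write 2, move ←, go to Q
Q | [_]2222222   read _ → write 2, move →, go to S
S | 2[2]222222   read 2 → write 2, move →, go to S
S | 22[2]22222   read 2 → write 2, move →, go to S
S | 222[2]2222   read 2 → write 2, move →, go to S
S | 2222[2]222   read 2 → write 2, move →, go to S
S | 22222[2]22   read 2 → write 2, move →, go to S
S | 222222[2]2   read 2 → write 2, move →, go to S
S | 2222222[2]
After 33 steps: state S, head at 6, tape 22222222.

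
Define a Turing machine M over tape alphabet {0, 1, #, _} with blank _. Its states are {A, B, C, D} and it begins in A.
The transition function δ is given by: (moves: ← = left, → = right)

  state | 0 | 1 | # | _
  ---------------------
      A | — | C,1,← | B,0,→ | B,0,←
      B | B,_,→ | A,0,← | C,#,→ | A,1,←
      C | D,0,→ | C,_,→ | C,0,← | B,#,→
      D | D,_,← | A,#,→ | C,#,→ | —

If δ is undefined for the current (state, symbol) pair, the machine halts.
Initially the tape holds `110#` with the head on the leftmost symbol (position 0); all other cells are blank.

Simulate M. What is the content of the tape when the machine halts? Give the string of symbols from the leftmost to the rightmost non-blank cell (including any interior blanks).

#00

A | _[1]10#__   read 1 → write 1, move ←, go to C
C | [_]110#__   read _ → write #, move →, go to B
B | #[1]10#__   read 1 → write 0, move ←, go to A
A | [#]010#__   read # → write 0, move →, go to B
B | 0[0]10#__   read 0 → write _, move →, go to B
B | 0_[1]0#__   read 1 → write 0, move ←, go to A
A | 0[_]00#__   read _ → write 0, move ←, go to B
B | [0]000#__   read 0 → write _, move →, go to B
B | _[0]00#__   read 0 → write _, move →, go to B
B | __[0]0#__   read 0 → write _, move →, go to B
B | ___[0]#__   read 0 → write _, move →, go to B
B | ____[#]__   read # → write #, move →, go to C
C | ____#[_]_   read _ → write #, move →, go to B
B | ____##[_]   read _ → write 1, move ←, go to A
A | ____#[#]1   read # → write 0, move →, go to B
B | ____#0[1]   read 1 → write 0, move ←, go to A
A | ____#[0]0
The non-blank tape span at halt is #00.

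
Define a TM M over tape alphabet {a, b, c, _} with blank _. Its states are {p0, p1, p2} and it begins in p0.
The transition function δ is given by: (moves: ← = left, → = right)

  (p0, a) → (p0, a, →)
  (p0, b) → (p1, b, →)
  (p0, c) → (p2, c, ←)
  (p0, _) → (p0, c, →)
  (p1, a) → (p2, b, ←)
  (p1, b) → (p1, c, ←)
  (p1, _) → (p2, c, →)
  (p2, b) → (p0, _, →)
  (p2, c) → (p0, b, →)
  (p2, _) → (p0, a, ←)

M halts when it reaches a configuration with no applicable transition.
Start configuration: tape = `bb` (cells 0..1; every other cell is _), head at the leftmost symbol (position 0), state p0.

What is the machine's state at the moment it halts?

p2

p0 | ___[b]b   read b → write b, move →, go to p1
p1 | ___b[b]   read b → write c, move ←, go to p1
p1 | ___[b]c   read b → write c, move ←, go to p1
p1 | __[_]cc   read _ → write c, move →, go to p2
p2 | __c[c]c   read c → write b, move →, go to p0
p0 | __cb[c]   read c → write c, move ←, go to p2
p2 | __c[b]c   read b → write _, move →, go to p0
p0 | __c_[c]   read c → write c, move ←, go to p2
p2 | __c[_]c   read _ → write a, move ←, go to p0
p0 | __[c]ac   read c → write c, move ←, go to p2
p2 | _[_]cac   read _ → write a, move ←, go to p0
p0 | [_]acac   read _ → write c, move →, go to p0
p0 | c[a]cac   read a → write a, move →, go to p0
p0 | ca[c]ac   read c → write c, move ←, go to p2
p2 | c[a]cac
No transition is defined for (p2, a); M halts in state p2.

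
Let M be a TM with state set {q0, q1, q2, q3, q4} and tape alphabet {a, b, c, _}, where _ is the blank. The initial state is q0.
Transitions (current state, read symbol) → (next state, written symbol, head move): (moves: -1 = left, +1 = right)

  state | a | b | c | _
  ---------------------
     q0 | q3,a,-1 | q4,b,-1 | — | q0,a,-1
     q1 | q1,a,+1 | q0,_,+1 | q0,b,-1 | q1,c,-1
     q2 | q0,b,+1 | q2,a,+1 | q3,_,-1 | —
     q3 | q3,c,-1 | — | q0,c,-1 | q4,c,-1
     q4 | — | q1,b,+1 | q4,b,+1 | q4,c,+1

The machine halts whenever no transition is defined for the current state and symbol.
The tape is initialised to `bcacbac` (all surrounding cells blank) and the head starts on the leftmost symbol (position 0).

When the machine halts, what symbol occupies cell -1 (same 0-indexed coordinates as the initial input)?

q0 | _[b]cacbac   read b → write b, move -1, go to q4
q4 | [_]bcacbac   read _ → write c, move +1, go to q4
q4 | c[b]cacbac   read b → write b, move +1, go to q1
q1 | cb[c]acbac   read c → write b, move -1, go to q0
q0 | c[b]bacbac   read b → write b, move -1, go to q4
q4 | [c]bbacbac   read c → write b, move +1, go to q4
q4 | b[b]bacbac   read b → write b, move +1, go to q1
q1 | bb[b]acbac   read b → write _, move +1, go to q0
q0 | bb_[a]cbac   read a → write a, move -1, go to q3
q3 | bb[_]acbac   read _ → write c, move -1, go to q4
q4 | b[b]cacbac   read b → write b, move +1, go to q1
q1 | bb[c]acbac   read c → write b, move -1, go to q0
q0 | b[b]bacbac   read b → write b, move -1, go to q4
q4 | [b]bbacbac   read b → write b, move +1, go to q1
q1 | b[b]bacbac   read b → write _, move +1, go to q0
q0 | b_[b]acbac   read b → write b, move -1, go to q4
q4 | b[_]bacbac   read _ → write c, move +1, go to q4
q4 | bc[b]acbac   read b → write b, move +1, go to q1
q1 | bcb[a]cbac   read a → write a, move +1, go to q1
q1 | bcba[c]bac   read c → write b, move -1, go to q0
q0 | bcb[a]bbac   read a → write a, move -1, go to q3
q3 | bc[b]abbac
Cell -1 holds b when M halts.

b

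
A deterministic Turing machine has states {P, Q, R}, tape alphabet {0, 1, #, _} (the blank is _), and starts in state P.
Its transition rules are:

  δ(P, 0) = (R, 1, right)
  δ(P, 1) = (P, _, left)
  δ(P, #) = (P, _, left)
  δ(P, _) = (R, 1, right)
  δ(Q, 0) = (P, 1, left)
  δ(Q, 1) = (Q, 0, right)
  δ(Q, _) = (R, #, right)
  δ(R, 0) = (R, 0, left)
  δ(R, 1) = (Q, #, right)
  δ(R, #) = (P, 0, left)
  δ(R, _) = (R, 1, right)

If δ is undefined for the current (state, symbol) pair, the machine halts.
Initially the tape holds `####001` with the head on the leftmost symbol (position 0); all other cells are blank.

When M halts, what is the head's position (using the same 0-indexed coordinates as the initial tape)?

state=P head=0 tape=___[#]###001   (P,#)→(P,_,left)
state=P head=-1 tape=__[_]_###001   (P,_)→(R,1,right)
state=R head=0 tape=__1[_]###001   (R,_)→(R,1,right)
state=R head=1 tape=__11[#]##001   (R,#)→(P,0,left)
state=P head=0 tape=__1[1]0##001   (P,1)→(P,_,left)
state=P head=-1 tape=__[1]_0##001   (P,1)→(P,_,left)
state=P head=-2 tape=_[_]__0##001   (P,_)→(R,1,right)
state=R head=-1 tape=_1[_]_0##001   (R,_)→(R,1,right)
state=R head=0 tape=_11[_]0##001   (R,_)→(R,1,right)
state=R head=1 tape=_111[0]##001   (R,0)→(R,0,left)
state=R head=0 tape=_11[1]0##001   (R,1)→(Q,#,right)
state=Q head=1 tape=_11#[0]##001   (Q,0)→(P,1,left)
state=P head=0 tape=_11[#]1##001   (P,#)→(P,_,left)
state=P head=-1 tape=_1[1]_1##001   (P,1)→(P,_,left)
state=P head=-2 tape=_[1]__1##001   (P,1)→(P,_,left)
state=P head=-3 tape=[_]___1##001   (P,_)→(R,1,right)
state=R head=-2 tape=1[_]__1##001   (R,_)→(R,1,right)
state=R head=-1 tape=11[_]_1##001   (R,_)→(R,1,right)
state=R head=0 tape=111[_]1##001   (R,_)→(R,1,right)
state=R head=1 tape=1111[1]##001   (R,1)→(Q,#,right)
state=Q head=2 tape=1111#[#]#001
At halt the head is at cell 2.

2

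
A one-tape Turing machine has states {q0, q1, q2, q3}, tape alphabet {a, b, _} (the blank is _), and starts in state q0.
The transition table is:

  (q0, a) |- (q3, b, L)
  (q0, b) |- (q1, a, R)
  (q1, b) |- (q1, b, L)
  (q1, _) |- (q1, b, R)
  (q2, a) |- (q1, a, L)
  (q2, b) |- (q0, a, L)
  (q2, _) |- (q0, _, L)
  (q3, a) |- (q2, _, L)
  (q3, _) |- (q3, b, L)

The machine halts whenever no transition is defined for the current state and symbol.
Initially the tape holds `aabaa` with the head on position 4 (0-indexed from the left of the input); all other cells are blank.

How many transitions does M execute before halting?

state=q0 head=4 tape=__aaba[a]   (q0,a)→(q3,b,L)
state=q3 head=3 tape=__aab[a]b   (q3,a)→(q2,_,L)
state=q2 head=2 tape=__aa[b]_b   (q2,b)→(q0,a,L)
state=q0 head=1 tape=__a[a]a_b   (q0,a)→(q3,b,L)
state=q3 head=0 tape=__[a]ba_b   (q3,a)→(q2,_,L)
state=q2 head=-1 tape=_[_]_ba_b   (q2,_)→(q0,_,L)
state=q0 head=-2 tape=[_]__ba_b
M halts after 6 transitions.

6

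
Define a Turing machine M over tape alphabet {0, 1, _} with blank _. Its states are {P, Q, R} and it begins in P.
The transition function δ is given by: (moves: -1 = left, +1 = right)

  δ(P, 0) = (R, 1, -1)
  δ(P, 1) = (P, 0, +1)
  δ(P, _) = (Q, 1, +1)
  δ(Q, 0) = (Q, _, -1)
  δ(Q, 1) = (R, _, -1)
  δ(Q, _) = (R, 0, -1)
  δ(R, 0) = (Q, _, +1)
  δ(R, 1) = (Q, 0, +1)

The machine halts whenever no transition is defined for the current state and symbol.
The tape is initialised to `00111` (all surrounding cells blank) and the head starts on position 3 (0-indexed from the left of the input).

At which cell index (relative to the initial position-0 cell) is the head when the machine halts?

1

state=P head=3 tape=001[1]1__   (P,1)→(P,0,+1)
state=P head=4 tape=0010[1]__   (P,1)→(P,0,+1)
state=P head=5 tape=00100[_]_   (P,_)→(Q,1,+1)
state=Q head=6 tape=001001[_]   (Q,_)→(R,0,-1)
state=R head=5 tape=00100[1]0   (R,1)→(Q,0,+1)
state=Q head=6 tape=001000[0]   (Q,0)→(Q,_,-1)
state=Q head=5 tape=00100[0]_   (Q,0)→(Q,_,-1)
state=Q head=4 tape=0010[0]__   (Q,0)→(Q,_,-1)
state=Q head=3 tape=001[0]___   (Q,0)→(Q,_,-1)
state=Q head=2 tape=00[1]____   (Q,1)→(R,_,-1)
state=R head=1 tape=0[0]_____   (R,0)→(Q,_,+1)
state=Q head=2 tape=0_[_]____   (Q,_)→(R,0,-1)
state=R head=1 tape=0[_]0____
At halt the head is at cell 1.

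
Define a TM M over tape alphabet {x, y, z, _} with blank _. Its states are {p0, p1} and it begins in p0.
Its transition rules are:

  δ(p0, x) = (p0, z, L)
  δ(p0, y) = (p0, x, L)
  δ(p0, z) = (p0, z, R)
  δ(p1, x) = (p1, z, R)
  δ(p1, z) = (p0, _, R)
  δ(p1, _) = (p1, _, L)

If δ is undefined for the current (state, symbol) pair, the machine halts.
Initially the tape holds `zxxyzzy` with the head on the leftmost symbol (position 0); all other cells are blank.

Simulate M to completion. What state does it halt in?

state=p0 head=0 tape=[z]xxyzzy_   (p0,z)→(p0,z,R)
state=p0 head=1 tape=z[x]xyzzy_   (p0,x)→(p0,z,L)
state=p0 head=0 tape=[z]zxyzzy_   (p0,z)→(p0,z,R)
state=p0 head=1 tape=z[z]xyzzy_   (p0,z)→(p0,z,R)
state=p0 head=2 tape=zz[x]yzzy_   (p0,x)→(p0,z,L)
state=p0 head=1 tape=z[z]zyzzy_   (p0,z)→(p0,z,R)
state=p0 head=2 tape=zz[z]yzzy_   (p0,z)→(p0,z,R)
state=p0 head=3 tape=zzz[y]zzy_   (p0,y)→(p0,x,L)
state=p0 head=2 tape=zz[z]xzzy_   (p0,z)→(p0,z,R)
state=p0 head=3 tape=zzz[x]zzy_   (p0,x)→(p0,z,L)
state=p0 head=2 tape=zz[z]zzzy_   (p0,z)→(p0,z,R)
state=p0 head=3 tape=zzz[z]zzy_   (p0,z)→(p0,z,R)
state=p0 head=4 tape=zzzz[z]zy_   (p0,z)→(p0,z,R)
state=p0 head=5 tape=zzzzz[z]y_   (p0,z)→(p0,z,R)
state=p0 head=6 tape=zzzzzz[y]_   (p0,y)→(p0,x,L)
state=p0 head=5 tape=zzzzz[z]x_   (p0,z)→(p0,z,R)
state=p0 head=6 tape=zzzzzz[x]_   (p0,x)→(p0,z,L)
state=p0 head=5 tape=zzzzz[z]z_   (p0,z)→(p0,z,R)
state=p0 head=6 tape=zzzzzz[z]_   (p0,z)→(p0,z,R)
state=p0 head=7 tape=zzzzzzz[_]
No transition is defined for (p0, _); M halts in state p0.

p0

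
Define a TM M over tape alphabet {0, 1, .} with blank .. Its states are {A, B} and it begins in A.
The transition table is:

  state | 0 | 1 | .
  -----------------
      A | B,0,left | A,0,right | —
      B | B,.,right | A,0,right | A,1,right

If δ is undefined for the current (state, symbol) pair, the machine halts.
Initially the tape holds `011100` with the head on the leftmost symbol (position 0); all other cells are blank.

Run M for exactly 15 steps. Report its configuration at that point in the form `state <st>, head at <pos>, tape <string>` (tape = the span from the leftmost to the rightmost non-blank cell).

state A, head at 7, tape 00...1

A | .[0]11100..   read 0 → write 0, move left, go to B
B | [.]011100..   read . → write 1, move right, go to A
A | 1[0]11100..   read 0 → write 0, move left, go to B
B | [1]011100..   read 1 → write 0, move right, go to A
A | 0[0]11100..   read 0 → write 0, move left, go to B
B | [0]011100..   read 0 → write ., move right, go to B
B | .[0]11100..   read 0 → write ., move right, go to B
B | ..[1]1100..   read 1 → write 0, move right, go to A
A | ..0[1]100..   read 1 → write 0, move right, go to A
A | ..00[1]00..   read 1 → write 0, move right, go to A
A | ..000[0]0..   read 0 → write 0, move left, go to B
B | ..00[0]00..   read 0 → write ., move right, go to B
B | ..00.[0]0..   read 0 → write ., move right, go to B
B | ..00..[0]..   read 0 → write ., move right, go to B
B | ..00...[.].   read . → write 1, move right, go to A
A | ..00...1[.]
After 15 steps: state A, head at 7, tape 00...1.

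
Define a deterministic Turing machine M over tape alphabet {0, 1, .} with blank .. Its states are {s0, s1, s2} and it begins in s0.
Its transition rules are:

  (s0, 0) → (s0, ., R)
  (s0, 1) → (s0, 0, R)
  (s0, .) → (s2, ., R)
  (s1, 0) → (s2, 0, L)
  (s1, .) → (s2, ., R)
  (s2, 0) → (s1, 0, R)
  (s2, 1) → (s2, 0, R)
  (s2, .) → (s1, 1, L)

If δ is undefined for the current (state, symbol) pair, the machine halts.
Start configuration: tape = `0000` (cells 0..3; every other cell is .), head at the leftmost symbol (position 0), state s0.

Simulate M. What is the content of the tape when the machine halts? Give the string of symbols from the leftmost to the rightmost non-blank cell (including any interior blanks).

001

state=s0 head=0 tape=[0]000...   (s0,0)→(s0,.,R)
state=s0 head=1 tape=.[0]00...   (s0,0)→(s0,.,R)
state=s0 head=2 tape=..[0]0...   (s0,0)→(s0,.,R)
state=s0 head=3 tape=...[0]...   (s0,0)→(s0,.,R)
state=s0 head=4 tape=....[.]..   (s0,.)→(s2,.,R)
state=s2 head=5 tape=.....[.].   (s2,.)→(s1,1,L)
state=s1 head=4 tape=....[.]1.   (s1,.)→(s2,.,R)
state=s2 head=5 tape=.....[1].   (s2,1)→(s2,0,R)
state=s2 head=6 tape=.....0[.]   (s2,.)→(s1,1,L)
state=s1 head=5 tape=.....[0]1   (s1,0)→(s2,0,L)
state=s2 head=4 tape=....[.]01   (s2,.)→(s1,1,L)
state=s1 head=3 tape=...[.]101   (s1,.)→(s2,.,R)
state=s2 head=4 tape=....[1]01   (s2,1)→(s2,0,R)
state=s2 head=5 tape=....0[0]1   (s2,0)→(s1,0,R)
state=s1 head=6 tape=....00[1]
The non-blank tape span at halt is 001.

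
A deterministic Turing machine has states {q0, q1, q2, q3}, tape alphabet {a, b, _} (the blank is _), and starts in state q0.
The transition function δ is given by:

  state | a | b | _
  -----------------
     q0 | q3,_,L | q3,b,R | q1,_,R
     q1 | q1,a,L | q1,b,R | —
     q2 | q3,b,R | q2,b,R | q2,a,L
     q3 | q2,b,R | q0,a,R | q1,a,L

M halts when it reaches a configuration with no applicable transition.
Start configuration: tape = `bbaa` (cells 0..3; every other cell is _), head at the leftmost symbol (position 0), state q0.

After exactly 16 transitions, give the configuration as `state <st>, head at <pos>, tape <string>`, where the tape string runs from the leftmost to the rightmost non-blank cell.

state q1, head at 4, tape bbbbba

q0 | [b]baa__   read b → write b, move R, go to q3
q3 | b[b]aa__   read b → write a, move R, go to q0
q0 | ba[a]a__   read a → write _, move L, go to q3
q3 | b[a]_a__   read a → write b, move R, go to q2
q2 | bb[_]a__   read _ → write a, move L, go to q2
q2 | b[b]aa__   read b → write b, move R, go to q2
q2 | bb[a]a__   read a → write b, move R, go to q3
q3 | bbb[a]__   read a → write b, move R, go to q2
q2 | bbbb[_]_   read _ → write a, move L, go to q2
q2 | bbb[b]a_   read b → write b, move R, go to q2
q2 | bbbb[a]_   read a → write b, move R, go to q3
q3 | bbbbb[_]   read _ → write a, move L, go to q1
q1 | bbbb[b]a   read b → write b, move R, go to q1
q1 | bbbbb[a]   read a → write a, move L, go to q1
q1 | bbbb[b]a   read b → write b, move R, go to q1
q1 | bbbbb[a]   read a → write a, move L, go to q1
q1 | bbbb[b]a
After 16 steps: state q1, head at 4, tape bbbbba.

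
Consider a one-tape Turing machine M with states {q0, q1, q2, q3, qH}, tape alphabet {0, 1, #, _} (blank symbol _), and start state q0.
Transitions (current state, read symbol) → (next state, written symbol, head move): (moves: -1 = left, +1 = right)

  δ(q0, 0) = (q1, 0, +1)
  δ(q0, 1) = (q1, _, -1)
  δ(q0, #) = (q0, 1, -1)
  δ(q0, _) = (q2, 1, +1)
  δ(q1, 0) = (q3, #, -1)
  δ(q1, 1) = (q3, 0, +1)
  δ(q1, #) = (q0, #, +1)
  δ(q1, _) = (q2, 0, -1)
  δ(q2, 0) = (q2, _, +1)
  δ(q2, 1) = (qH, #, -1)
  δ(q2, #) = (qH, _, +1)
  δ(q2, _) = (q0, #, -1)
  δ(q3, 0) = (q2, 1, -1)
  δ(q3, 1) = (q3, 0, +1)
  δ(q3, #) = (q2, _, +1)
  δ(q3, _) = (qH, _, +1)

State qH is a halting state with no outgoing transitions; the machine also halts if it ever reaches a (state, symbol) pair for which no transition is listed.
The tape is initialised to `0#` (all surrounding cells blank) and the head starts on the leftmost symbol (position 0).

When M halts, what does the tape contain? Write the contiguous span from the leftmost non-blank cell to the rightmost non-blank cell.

state=q0 head=0 tape=[0]#___   (q0,0)→(q1,0,+1)
state=q1 head=1 tape=0[#]___   (q1,#)→(q0,#,+1)
state=q0 head=2 tape=0#[_]__   (q0,_)→(q2,1,+1)
state=q2 head=3 tape=0#1[_]_   (q2,_)→(q0,#,-1)
state=q0 head=2 tape=0#[1]#_   (q0,1)→(q1,_,-1)
state=q1 head=1 tape=0[#]_#_   (q1,#)→(q0,#,+1)
state=q0 head=2 tape=0#[_]#_   (q0,_)→(q2,1,+1)
state=q2 head=3 tape=0#1[#]_   (q2,#)→(qH,_,+1)
state=qH head=4 tape=0#1_[_]
The non-blank tape span at halt is 0#1.

0#1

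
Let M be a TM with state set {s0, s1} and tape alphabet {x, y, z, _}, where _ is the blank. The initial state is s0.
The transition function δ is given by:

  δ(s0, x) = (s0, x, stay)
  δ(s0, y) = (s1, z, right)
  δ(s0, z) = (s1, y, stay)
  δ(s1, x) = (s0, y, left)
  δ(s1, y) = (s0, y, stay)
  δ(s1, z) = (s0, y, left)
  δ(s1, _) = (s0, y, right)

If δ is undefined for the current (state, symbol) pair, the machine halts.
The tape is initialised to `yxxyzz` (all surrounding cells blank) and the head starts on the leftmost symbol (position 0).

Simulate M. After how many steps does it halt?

28

state=s0 head=0 tape=[y]xxyzz__   (s0,y)→(s1,z,right)
state=s1 head=1 tape=z[x]xyzz__   (s1,x)→(s0,y,left)
state=s0 head=0 tape=[z]yxyzz__   (s0,z)→(s1,y,stay)
state=s1 head=0 tape=[y]yxyzz__   (s1,y)→(s0,y,stay)
state=s0 head=0 tape=[y]yxyzz__   (s0,y)→(s1,z,right)
state=s1 head=1 tape=z[y]xyzz__   (s1,y)→(s0,y,stay)
state=s0 head=1 tape=z[y]xyzz__   (s0,y)→(s1,z,right)
state=s1 head=2 tape=zz[x]yzz__   (s1,x)→(s0,y,left)
state=s0 head=1 tape=z[z]yyzz__   (s0,z)→(s1,y,stay)
state=s1 head=1 tape=z[y]yyzz__   (s1,y)→(s0,y,stay)
state=s0 head=1 tape=z[y]yyzz__   (s0,y)→(s1,z,right)
state=s1 head=2 tape=zz[y]yzz__   (s1,y)→(s0,y,stay)
state=s0 head=2 tape=zz[y]yzz__   (s0,y)→(s1,z,right)
state=s1 head=3 tape=zzz[y]zz__   (s1,y)→(s0,y,stay)
state=s0 head=3 tape=zzz[y]zz__   (s0,y)→(s1,z,right)
state=s1 head=4 tape=zzzz[z]z__   (s1,z)→(s0,y,left)
state=s0 head=3 tape=zzz[z]yz__   (s0,z)→(s1,y,stay)
state=s1 head=3 tape=zzz[y]yz__   (s1,y)→(s0,y,stay)
state=s0 head=3 tape=zzz[y]yz__   (s0,y)→(s1,z,right)
state=s1 head=4 tape=zzzz[y]z__   (s1,y)→(s0,y,stay)
state=s0 head=4 tape=zzzz[y]z__   (s0,y)→(s1,z,right)
state=s1 head=5 tape=zzzzz[z]__   (s1,z)→(s0,y,left)
state=s0 head=4 tape=zzzz[z]y__   (s0,z)→(s1,y,stay)
state=s1 head=4 tape=zzzz[y]y__   (s1,y)→(s0,y,stay)
state=s0 head=4 tape=zzzz[y]y__   (s0,y)→(s1,z,right)
state=s1 head=5 tape=zzzzz[y]__   (s1,y)→(s0,y,stay)
state=s0 head=5 tape=zzzzz[y]__   (s0,y)→(s1,z,right)
state=s1 head=6 tape=zzzzzz[_]_   (s1,_)→(s0,y,right)
state=s0 head=7 tape=zzzzzzy[_]
M halts after 28 transitions.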